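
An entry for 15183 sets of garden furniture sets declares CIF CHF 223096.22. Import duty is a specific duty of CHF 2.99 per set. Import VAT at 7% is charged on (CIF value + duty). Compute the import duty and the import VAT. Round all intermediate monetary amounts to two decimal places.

Import duty = 15183 × 2.99 = 45397.17
VAT base = CIF + duty = 223096.22 + 45397.17 = 268493.39
Import VAT = 268493.39 × 7% = 18794.54

Import duty: CHF 45397.17; import VAT: CHF 18794.54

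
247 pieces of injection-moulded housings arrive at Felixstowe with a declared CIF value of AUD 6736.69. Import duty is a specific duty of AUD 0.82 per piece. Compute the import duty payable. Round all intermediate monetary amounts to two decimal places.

Import duty = 247 × 0.82 = 202.54

Import duty: AUD 202.54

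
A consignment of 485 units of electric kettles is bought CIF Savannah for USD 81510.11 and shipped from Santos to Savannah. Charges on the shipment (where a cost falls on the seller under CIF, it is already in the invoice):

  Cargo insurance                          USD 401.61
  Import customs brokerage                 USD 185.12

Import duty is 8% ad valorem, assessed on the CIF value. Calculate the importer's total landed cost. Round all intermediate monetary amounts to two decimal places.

Total landed cost: USD 88216.04

CIF: the seller pays costs through ocean freight and marine insurance to the destination port.
Already in the invoice (seller's account under CIF): insurance — exclude.
The CIF price already equals the CIF value: 81510.11
Import duty = 81510.11 × 8% = 6520.81
Buyer bears: brokerage 185.12 + duty 6520.81 = 6705.93
Landed cost = invoice 81510.11 + 6705.93 = 88216.04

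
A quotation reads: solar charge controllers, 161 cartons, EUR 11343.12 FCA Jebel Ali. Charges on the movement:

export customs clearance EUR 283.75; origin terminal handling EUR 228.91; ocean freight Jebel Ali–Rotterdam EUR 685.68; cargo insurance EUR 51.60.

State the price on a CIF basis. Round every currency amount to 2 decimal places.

CIF price: EUR 12309.31

Not relevant to the conversion: export clearance — on the seller under both FCA and CIF; already in the FCA price and stays in the CIF price.
From FCA to CIF, the seller additionally bears: origin terminal, freight, insurance.
CIF price = 11343.12 + 228.91 + 685.68 + 51.60 = 12309.31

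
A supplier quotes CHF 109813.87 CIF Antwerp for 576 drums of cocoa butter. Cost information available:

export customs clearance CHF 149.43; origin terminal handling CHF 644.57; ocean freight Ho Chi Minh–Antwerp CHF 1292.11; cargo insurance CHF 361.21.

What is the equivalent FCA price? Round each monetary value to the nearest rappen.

FCA price: CHF 107515.98

Not relevant to the conversion: export clearance — on the seller under both CIF and FCA; already in the CIF price and stays in the FCA price.
From CIF to FCA, the seller no longer bears: origin terminal, freight, insurance.
FCA price = 109813.87 − 644.57 − 1292.11 − 361.21 = 107515.98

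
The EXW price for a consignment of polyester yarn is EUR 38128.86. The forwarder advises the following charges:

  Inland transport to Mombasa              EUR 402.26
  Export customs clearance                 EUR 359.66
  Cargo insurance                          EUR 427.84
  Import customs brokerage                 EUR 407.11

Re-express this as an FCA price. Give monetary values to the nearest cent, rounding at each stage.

Not relevant to the conversion: brokerage, insurance — on the buyer under both terms; not part of either seller's price.
From EXW to FCA, the seller additionally bears: inland to port, export clearance.
FCA price = 38128.86 + 402.26 + 359.66 = 38890.78

FCA price: EUR 38890.78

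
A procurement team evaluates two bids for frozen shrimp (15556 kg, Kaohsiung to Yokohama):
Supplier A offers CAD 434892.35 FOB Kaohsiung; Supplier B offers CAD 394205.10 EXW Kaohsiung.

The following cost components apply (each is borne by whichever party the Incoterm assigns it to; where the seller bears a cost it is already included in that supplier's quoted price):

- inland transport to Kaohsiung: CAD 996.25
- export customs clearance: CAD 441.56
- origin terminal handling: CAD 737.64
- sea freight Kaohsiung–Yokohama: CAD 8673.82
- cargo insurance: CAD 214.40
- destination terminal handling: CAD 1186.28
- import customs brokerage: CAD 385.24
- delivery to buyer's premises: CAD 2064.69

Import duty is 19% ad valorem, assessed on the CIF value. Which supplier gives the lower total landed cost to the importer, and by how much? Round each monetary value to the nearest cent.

Supplier B is cheaper by CAD 45829.04

Supplier A (FOB):
CIF value = FOB price + freight + insurance = 434892.35 + 8673.82 + 214.40 = 443780.57
Import duty = 443780.57 × 19% = 84318.31
Buyer bears (A): 8673.82 + 214.40 + 1186.28 + 385.24 + 2064.69 = 12524.43
Landed cost (A) = invoice 434892.35 + 12524.43 + duty 84318.31 = 531735.09
Supplier B (EXW):
CIF value = EXW price + inland to port + export clearance + origin terminal + freight + insurance = 394205.10 + 996.25 + 441.56 + 737.64 + 8673.82 + 214.40 = 405268.77
Import duty = 405268.77 × 19% = 77001.07
Buyer bears (B): 996.25 + 441.56 + 737.64 + 8673.82 + 214.40 + 1186.28 + 385.24 + 2064.69 = 14699.88
Landed cost (B) = invoice 394205.10 + 14699.88 + duty 77001.07 = 485906.05
Difference = |531735.09 − 485906.05| = 45829.04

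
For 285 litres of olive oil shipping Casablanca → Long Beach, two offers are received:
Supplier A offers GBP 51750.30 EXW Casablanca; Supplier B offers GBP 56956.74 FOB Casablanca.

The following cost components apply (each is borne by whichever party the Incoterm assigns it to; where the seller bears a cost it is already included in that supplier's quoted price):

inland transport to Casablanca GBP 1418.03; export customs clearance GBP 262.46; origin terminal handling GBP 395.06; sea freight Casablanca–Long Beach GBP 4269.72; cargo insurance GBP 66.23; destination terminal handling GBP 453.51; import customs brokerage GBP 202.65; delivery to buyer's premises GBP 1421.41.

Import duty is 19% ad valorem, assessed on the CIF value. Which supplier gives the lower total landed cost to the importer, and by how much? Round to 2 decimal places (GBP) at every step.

Supplier A (EXW):
CIF value = EXW price + inland to port + export clearance + origin terminal + freight + insurance = 51750.30 + 1418.03 + 262.46 + 395.06 + 4269.72 + 66.23 = 58161.80
Import duty = 58161.80 × 19% = 11050.74
Buyer bears (A): 1418.03 + 262.46 + 395.06 + 4269.72 + 66.23 + 453.51 + 202.65 + 1421.41 = 8489.07
Landed cost (A) = invoice 51750.30 + 8489.07 + duty 11050.74 = 71290.11
Supplier B (FOB):
CIF value = FOB price + freight + insurance = 56956.74 + 4269.72 + 66.23 = 61292.69
Import duty = 61292.69 × 19% = 11645.61
Buyer bears (B): 4269.72 + 66.23 + 453.51 + 202.65 + 1421.41 = 6413.52
Landed cost (B) = invoice 56956.74 + 6413.52 + duty 11645.61 = 75015.87
Difference = |71290.11 − 75015.87| = 3725.76

Supplier A is cheaper by GBP 3725.76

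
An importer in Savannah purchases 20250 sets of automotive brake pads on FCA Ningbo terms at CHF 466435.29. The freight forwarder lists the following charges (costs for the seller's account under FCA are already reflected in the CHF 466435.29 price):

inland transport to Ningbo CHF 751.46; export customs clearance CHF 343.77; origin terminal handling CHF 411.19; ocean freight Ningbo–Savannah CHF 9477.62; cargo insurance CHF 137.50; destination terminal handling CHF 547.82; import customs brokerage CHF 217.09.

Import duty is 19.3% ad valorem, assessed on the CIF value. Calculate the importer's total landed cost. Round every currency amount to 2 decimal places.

Total landed cost: CHF 569183.60

FCA: the seller delivers export-cleared goods to the carrier; the buyer bears costs from that point.
Already in the invoice (seller's account under FCA): inland to port, export clearance — exclude.
CIF value = FCA price + origin terminal + freight + insurance = 466435.29 + 411.19 + 9477.62 + 137.50 = 476461.60
Import duty = 476461.60 × 19.3% = 91957.09
Buyer bears: origin terminal 411.19 + freight 9477.62 + insurance 137.50 + destination terminal 547.82 + brokerage 217.09 + duty 91957.09 = 102748.31
Landed cost = invoice 466435.29 + 102748.31 = 569183.60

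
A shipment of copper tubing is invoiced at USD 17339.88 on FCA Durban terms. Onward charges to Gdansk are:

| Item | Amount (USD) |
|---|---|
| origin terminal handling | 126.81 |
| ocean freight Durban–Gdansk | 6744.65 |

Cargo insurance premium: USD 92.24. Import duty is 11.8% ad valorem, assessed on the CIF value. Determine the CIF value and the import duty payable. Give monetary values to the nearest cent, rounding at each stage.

CIF = FCA price + pre-shipment costs + freight + insurance
CIF = 17339.88 + 126.81 + 6744.65 + 92.24 = 24303.58
Import duty = 24303.58 × 11.8% = 2867.82

CIF value: USD 24303.58; import duty: USD 2867.82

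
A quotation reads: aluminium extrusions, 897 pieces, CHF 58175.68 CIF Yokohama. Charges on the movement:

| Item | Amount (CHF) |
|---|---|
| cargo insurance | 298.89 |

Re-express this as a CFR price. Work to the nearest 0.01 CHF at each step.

CFR price: CHF 57876.79

From CIF to CFR, the seller no longer bears: insurance.
CFR price = 58175.68 − 298.89 = 57876.79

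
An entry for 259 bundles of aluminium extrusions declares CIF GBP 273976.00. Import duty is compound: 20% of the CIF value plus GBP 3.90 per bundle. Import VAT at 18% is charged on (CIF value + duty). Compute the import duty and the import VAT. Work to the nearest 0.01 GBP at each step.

Ad valorem component: 273976.00 × 20% = 54795.20
Specific component: 259 × 3.90 = 1010.10
Import duty = 54795.20 + 1010.10 = 55805.30
VAT base = CIF + duty = 273976.00 + 55805.30 = 329781.30
Import VAT = 329781.30 × 18% = 59360.63

Import duty: GBP 55805.30; import VAT: GBP 59360.63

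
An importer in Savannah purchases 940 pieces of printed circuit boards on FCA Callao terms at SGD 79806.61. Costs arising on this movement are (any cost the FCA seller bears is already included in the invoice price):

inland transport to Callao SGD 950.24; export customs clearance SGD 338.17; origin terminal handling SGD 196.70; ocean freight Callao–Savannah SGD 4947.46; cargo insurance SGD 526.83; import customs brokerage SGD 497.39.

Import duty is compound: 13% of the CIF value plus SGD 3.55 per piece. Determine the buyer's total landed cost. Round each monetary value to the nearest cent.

FCA: the seller delivers export-cleared goods to the carrier; the buyer bears costs from that point.
Already in the invoice (seller's account under FCA): inland to port, export clearance — exclude.
CIF value = FCA price + origin terminal + freight + insurance = 79806.61 + 196.70 + 4947.46 + 526.83 = 85477.60
Ad valorem component: 85477.60 × 13% = 11112.09
Specific component: 940 × 3.55 = 3337.00
Import duty = 11112.09 + 3337.00 = 14449.09
Buyer bears: origin terminal 196.70 + freight 4947.46 + insurance 526.83 + brokerage 497.39 + duty 14449.09 = 20617.47
Landed cost = invoice 79806.61 + 20617.47 = 100424.08

Total landed cost: SGD 100424.08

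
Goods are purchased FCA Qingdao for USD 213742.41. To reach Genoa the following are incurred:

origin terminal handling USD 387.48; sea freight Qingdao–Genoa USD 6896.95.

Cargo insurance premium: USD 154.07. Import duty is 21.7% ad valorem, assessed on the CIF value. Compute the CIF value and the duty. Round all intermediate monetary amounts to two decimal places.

CIF = FCA price + pre-shipment costs + freight + insurance
CIF = 213742.41 + 387.48 + 6896.95 + 154.07 = 221180.91
Import duty = 221180.91 × 21.7% = 47996.26

CIF value: USD 221180.91; import duty: USD 47996.26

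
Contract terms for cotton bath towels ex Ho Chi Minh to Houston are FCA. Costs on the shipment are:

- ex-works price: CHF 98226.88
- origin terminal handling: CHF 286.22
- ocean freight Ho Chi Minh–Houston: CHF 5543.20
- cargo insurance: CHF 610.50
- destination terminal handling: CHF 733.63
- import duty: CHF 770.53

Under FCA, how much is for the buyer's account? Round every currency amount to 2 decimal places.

Buyer's account: CHF 7944.08

FCA: the seller delivers export-cleared goods to the carrier; the buyer bears costs from that point.
Seller's account: goods 98226.88 = 98226.88
Buyer's account: origin terminal 286.22 + freight 5543.20 + insurance 610.50 + destination terminal 733.63 + duty 770.53 = 7944.08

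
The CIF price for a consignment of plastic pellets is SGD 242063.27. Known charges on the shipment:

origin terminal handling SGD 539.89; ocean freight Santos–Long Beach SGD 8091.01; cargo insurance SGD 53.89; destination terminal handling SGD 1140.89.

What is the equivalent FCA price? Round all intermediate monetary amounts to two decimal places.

FCA price: SGD 233378.48

Not relevant to the conversion: destination terminal — on the buyer under both terms; not part of either seller's price.
From CIF to FCA, the seller no longer bears: origin terminal, freight, insurance.
FCA price = 242063.27 − 539.89 − 8091.01 − 53.89 = 233378.48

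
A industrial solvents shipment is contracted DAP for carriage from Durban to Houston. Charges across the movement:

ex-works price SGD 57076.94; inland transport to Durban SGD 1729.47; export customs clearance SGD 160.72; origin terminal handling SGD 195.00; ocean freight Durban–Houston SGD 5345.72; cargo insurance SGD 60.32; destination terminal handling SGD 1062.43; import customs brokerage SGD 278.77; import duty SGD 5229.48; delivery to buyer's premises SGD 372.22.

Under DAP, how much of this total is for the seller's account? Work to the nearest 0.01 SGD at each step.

DAP: the seller bears all costs to the named destination except import duty and clearance.
Seller's account: goods 57076.94 + inland to port 1729.47 + export clearance 160.72 + origin terminal 195.00 + freight 5345.72 + insurance 60.32 + destination terminal 1062.43 + delivery 372.22 = 66002.82
Buyer's account: brokerage 278.77 + duty 5229.48 = 5508.25

Seller's account: SGD 66002.82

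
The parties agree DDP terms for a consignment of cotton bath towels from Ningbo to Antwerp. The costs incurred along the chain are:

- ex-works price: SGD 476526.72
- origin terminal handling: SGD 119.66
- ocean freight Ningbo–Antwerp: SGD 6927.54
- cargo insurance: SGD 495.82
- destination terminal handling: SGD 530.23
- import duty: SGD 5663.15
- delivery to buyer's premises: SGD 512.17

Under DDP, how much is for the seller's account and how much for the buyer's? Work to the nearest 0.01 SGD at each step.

Seller: SGD 490775.29; buyer: SGD 0.00

DDP: the seller bears all costs including import duty.
Seller's account: goods 476526.72 + origin terminal 119.66 + freight 6927.54 + insurance 495.82 + destination terminal 530.23 + duty 5663.15 + delivery 512.17 = 490775.29
Buyer's account: 0.00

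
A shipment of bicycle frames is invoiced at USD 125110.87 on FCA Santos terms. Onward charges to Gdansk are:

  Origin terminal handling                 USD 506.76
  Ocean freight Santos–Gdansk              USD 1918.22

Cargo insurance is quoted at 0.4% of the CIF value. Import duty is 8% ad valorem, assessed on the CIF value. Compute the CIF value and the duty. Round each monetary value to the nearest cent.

CIF value: USD 128048.04; import duty: USD 10243.84

Let C be the CIF value. C = FCA price + pre-shipment costs + freight + 0.4% × C
C − 0.4% × C = 125110.87 + 506.76 + 1918.22
0.996 × C = 127535.85
C = 127535.85 / 0.996 = 128048.04
Insurance premium = 0.4% × 128048.04 = 512.19
Import duty = 128048.04 × 8% = 10243.84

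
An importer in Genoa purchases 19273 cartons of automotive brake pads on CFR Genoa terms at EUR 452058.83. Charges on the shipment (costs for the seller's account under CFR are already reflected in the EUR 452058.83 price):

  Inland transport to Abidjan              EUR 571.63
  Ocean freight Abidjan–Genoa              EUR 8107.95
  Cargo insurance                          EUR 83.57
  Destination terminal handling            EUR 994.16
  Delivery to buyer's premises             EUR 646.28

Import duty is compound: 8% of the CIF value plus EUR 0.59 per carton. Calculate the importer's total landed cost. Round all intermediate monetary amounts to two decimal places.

Total landed cost: EUR 501325.30

CFR: the seller pays costs through ocean freight to the destination port, but not insurance.
Already in the invoice (seller's account under CFR): inland to port, freight — exclude.
CIF value = CFR price + insurance = 452058.83 + 83.57 = 452142.40
Ad valorem component: 452142.40 × 8% = 36171.39
Specific component: 19273 × 0.59 = 11371.07
Import duty = 36171.39 + 11371.07 = 47542.46
Buyer bears: insurance 83.57 + destination terminal 994.16 + delivery 646.28 + duty 47542.46 = 49266.47
Landed cost = invoice 452058.83 + 49266.47 = 501325.30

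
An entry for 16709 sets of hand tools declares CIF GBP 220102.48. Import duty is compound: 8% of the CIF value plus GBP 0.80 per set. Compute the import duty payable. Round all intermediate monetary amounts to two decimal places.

Ad valorem component: 220102.48 × 8% = 17608.20
Specific component: 16709 × 0.80 = 13367.20
Import duty = 17608.20 + 13367.20 = 30975.40

Import duty: GBP 30975.40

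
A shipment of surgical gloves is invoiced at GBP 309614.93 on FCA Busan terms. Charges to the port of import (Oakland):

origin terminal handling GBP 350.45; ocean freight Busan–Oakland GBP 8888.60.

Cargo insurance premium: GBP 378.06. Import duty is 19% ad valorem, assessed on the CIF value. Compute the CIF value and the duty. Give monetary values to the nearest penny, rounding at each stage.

CIF value: GBP 319232.04; import duty: GBP 60654.09

CIF = FCA price + pre-shipment costs + freight + insurance
CIF = 309614.93 + 350.45 + 8888.60 + 378.06 = 319232.04
Import duty = 319232.04 × 19% = 60654.09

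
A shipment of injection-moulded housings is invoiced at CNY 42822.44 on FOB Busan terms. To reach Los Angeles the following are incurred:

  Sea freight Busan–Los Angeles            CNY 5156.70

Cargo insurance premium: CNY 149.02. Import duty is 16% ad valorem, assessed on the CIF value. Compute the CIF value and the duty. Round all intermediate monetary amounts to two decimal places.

CIF = FOB price + freight + insurance
CIF = 42822.44 + 5156.70 + 149.02 = 48128.16
Import duty = 48128.16 × 16% = 7700.51

CIF value: CNY 48128.16; import duty: CNY 7700.51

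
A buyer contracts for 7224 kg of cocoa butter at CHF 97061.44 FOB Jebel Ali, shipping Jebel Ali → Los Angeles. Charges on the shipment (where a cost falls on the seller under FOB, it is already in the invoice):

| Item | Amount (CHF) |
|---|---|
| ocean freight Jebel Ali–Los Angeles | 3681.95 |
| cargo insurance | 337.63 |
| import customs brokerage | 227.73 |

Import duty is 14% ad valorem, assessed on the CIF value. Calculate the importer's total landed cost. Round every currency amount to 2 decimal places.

FOB: the seller bears costs until goods are on board at the origin port; the buyer bears freight, insurance and all costs thereafter.
CIF value = FOB price + freight + insurance = 97061.44 + 3681.95 + 337.63 = 101081.02
Import duty = 101081.02 × 14% = 14151.34
Buyer bears: freight 3681.95 + insurance 337.63 + brokerage 227.73 + duty 14151.34 = 18398.65
Landed cost = invoice 97061.44 + 18398.65 = 115460.09

Total landed cost: CHF 115460.09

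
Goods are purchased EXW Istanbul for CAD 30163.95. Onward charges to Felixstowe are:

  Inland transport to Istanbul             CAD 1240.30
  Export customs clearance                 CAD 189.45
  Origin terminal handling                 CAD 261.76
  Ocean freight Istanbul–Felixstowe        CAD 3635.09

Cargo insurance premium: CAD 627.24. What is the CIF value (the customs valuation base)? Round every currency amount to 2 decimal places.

CIF value: CAD 36117.79

CIF = EXW price + pre-shipment costs + freight + insurance
CIF = 30163.95 + 1240.30 + 189.45 + 261.76 + 3635.09 + 627.24 = 36117.79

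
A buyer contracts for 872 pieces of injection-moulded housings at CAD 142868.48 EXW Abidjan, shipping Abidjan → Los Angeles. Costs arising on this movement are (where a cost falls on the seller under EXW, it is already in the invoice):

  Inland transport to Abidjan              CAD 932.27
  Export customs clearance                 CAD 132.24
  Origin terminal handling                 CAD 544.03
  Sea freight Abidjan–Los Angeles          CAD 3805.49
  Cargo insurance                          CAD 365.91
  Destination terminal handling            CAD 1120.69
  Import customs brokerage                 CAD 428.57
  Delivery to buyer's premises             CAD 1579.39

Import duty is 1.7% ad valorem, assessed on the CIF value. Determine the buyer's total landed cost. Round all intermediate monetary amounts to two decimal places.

Total landed cost: CAD 154304.09

EXW: the seller makes goods available at their premises; the buyer bears all onward costs.
CIF value = EXW price + inland to port + export clearance + origin terminal + freight + insurance = 142868.48 + 932.27 + 132.24 + 544.03 + 3805.49 + 365.91 = 148648.42
Import duty = 148648.42 × 1.7% = 2527.02
Buyer bears: inland to port 932.27 + export clearance 132.24 + origin terminal 544.03 + freight 3805.49 + insurance 365.91 + destination terminal 1120.69 + brokerage 428.57 + delivery 1579.39 + duty 2527.02 = 11435.61
Landed cost = invoice 142868.48 + 11435.61 = 154304.09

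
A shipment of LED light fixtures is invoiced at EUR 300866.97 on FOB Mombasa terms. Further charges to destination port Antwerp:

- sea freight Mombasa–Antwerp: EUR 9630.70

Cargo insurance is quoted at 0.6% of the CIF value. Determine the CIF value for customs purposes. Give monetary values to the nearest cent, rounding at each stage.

Let C be the CIF value. C = FOB price + freight + 0.6% × C
C − 0.6% × C = 300866.97 + 9630.70
0.994 × C = 310497.67
C = 310497.67 / 0.994 = 312371.90
Insurance premium = 0.6% × 312371.90 = 1874.23

CIF value: EUR 312371.90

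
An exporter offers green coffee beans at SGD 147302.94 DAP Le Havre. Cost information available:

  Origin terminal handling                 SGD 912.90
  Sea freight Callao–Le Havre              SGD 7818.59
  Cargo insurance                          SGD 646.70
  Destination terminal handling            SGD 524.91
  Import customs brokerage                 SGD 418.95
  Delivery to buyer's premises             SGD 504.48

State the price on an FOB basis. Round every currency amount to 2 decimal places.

FOB price: SGD 137808.26

Not relevant to the conversion: origin terminal — on the seller under both DAP and FOB; already in the DAP price and stays in the FOB price. brokerage — on the buyer under both terms; not part of either seller's price.
From DAP to FOB, the seller no longer bears: freight, insurance, destination terminal, delivery.
FOB price = 147302.94 − 7818.59 − 646.70 − 524.91 − 504.48 = 137808.26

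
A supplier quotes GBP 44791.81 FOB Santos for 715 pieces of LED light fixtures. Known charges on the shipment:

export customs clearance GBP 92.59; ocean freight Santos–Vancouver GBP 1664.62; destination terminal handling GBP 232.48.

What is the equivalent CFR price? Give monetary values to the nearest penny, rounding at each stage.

CFR price: GBP 46456.43

Not relevant to the conversion: export clearance — on the seller under both FOB and CFR; already in the FOB price and stays in the CFR price. destination terminal — on the buyer under both terms; not part of either seller's price.
From FOB to CFR, the seller additionally bears: freight.
CFR price = 44791.81 + 1664.62 = 46456.43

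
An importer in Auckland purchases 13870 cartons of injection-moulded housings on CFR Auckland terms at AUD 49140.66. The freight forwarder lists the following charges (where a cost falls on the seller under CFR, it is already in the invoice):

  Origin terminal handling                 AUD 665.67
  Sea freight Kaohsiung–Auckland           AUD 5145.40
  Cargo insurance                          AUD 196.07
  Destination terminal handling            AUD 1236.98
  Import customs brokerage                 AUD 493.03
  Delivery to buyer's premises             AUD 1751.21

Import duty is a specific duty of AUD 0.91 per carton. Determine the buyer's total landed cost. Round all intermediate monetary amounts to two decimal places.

Total landed cost: AUD 65439.65

CFR: the seller pays costs through ocean freight to the destination port, but not insurance.
Already in the invoice (seller's account under CFR): origin terminal, freight — exclude.
CIF value = CFR price + insurance = 49140.66 + 196.07 = 49336.73
Import duty = 13870 × 0.91 = 12621.70
Buyer bears: insurance 196.07 + destination terminal 1236.98 + brokerage 493.03 + delivery 1751.21 + duty 12621.70 = 16298.99
Landed cost = invoice 49140.66 + 16298.99 = 65439.65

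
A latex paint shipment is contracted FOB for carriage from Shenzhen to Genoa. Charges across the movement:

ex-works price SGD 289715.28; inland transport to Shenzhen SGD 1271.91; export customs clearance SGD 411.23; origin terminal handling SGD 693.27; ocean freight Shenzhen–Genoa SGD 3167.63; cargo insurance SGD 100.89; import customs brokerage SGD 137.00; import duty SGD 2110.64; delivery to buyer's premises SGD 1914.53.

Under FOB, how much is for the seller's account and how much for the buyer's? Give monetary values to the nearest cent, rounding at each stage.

Seller: SGD 292091.69; buyer: SGD 7430.69

FOB: the seller bears costs until goods are on board at the origin port; the buyer bears freight, insurance and all costs thereafter.
Seller's account: goods 289715.28 + inland to port 1271.91 + export clearance 411.23 + origin terminal 693.27 = 292091.69
Buyer's account: freight 3167.63 + insurance 100.89 + brokerage 137.00 + duty 2110.64 + delivery 1914.53 = 7430.69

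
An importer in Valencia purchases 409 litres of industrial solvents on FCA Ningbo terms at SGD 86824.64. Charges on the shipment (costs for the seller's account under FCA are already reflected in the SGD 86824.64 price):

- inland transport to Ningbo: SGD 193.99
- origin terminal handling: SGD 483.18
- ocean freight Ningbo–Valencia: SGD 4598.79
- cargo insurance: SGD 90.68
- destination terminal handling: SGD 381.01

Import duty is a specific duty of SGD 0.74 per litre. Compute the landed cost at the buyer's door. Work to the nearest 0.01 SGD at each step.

FCA: the seller delivers export-cleared goods to the carrier; the buyer bears costs from that point.
Already in the invoice (seller's account under FCA): inland to port — exclude.
CIF value = FCA price + origin terminal + freight + insurance = 86824.64 + 483.18 + 4598.79 + 90.68 = 91997.29
Import duty = 409 × 0.74 = 302.66
Buyer bears: origin terminal 483.18 + freight 4598.79 + insurance 90.68 + destination terminal 381.01 + duty 302.66 = 5856.32
Landed cost = invoice 86824.64 + 5856.32 = 92680.96

Total landed cost: SGD 92680.96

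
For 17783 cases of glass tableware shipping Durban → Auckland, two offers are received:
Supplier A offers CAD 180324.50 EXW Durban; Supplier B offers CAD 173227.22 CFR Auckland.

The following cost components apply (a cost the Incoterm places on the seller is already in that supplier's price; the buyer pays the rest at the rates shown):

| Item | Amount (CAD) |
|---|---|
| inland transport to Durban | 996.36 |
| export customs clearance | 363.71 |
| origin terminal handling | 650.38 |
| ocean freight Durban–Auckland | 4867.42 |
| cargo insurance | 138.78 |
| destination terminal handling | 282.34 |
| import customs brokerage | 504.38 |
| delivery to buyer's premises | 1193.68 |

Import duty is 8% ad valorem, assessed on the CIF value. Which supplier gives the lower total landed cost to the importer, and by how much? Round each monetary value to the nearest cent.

Supplier B is cheaper by CAD 15093.16

Supplier A (EXW):
CIF value = EXW price + inland to port + export clearance + origin terminal + freight + insurance = 180324.50 + 996.36 + 363.71 + 650.38 + 4867.42 + 138.78 = 187341.15
Import duty = 187341.15 × 8% = 14987.29
Buyer bears (A): 996.36 + 363.71 + 650.38 + 4867.42 + 138.78 + 282.34 + 504.38 + 1193.68 = 8997.05
Landed cost (A) = invoice 180324.50 + 8997.05 + duty 14987.29 = 204308.84
Supplier B (CFR):
CIF value = CFR price + insurance = 173227.22 + 138.78 = 173366.00
Import duty = 173366.00 × 8% = 13869.28
Buyer bears (B): 138.78 + 282.34 + 504.38 + 1193.68 = 2119.18
Landed cost (B) = invoice 173227.22 + 2119.18 + duty 13869.28 = 189215.68
Difference = |204308.84 − 189215.68| = 15093.16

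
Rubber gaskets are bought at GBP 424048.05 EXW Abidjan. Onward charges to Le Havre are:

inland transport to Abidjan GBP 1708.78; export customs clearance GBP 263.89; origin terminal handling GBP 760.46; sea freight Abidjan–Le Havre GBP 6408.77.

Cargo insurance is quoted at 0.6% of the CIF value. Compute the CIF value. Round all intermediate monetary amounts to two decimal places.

Let C be the CIF value. C = EXW price + pre-shipment costs + freight + 0.6% × C
C − 0.6% × C = 424048.05 + 1708.78 + 263.89 + 760.46 + 6408.77
0.994 × C = 433189.95
C = 433189.95 / 0.994 = 435804.78
Insurance premium = 0.6% × 435804.78 = 2614.83

CIF value: GBP 435804.78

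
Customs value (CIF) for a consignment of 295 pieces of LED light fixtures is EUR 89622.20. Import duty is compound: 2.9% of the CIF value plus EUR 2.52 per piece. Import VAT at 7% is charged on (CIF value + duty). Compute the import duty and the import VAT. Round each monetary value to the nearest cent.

Import duty: EUR 3342.44; import VAT: EUR 6507.52

Ad valorem component: 89622.20 × 2.9% = 2599.04
Specific component: 295 × 2.52 = 743.40
Import duty = 2599.04 + 743.40 = 3342.44
VAT base = CIF + duty = 89622.20 + 3342.44 = 92964.64
Import VAT = 92964.64 × 7% = 6507.52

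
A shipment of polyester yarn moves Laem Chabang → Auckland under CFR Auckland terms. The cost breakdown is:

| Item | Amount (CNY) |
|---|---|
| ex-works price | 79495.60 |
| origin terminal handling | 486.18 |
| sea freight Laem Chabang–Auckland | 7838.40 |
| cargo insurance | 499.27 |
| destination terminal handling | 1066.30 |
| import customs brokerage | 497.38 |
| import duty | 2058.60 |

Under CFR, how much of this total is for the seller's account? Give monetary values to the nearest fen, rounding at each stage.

CFR: the seller pays costs through ocean freight to the destination port, but not insurance.
Seller's account: goods 79495.60 + origin terminal 486.18 + freight 7838.40 = 87820.18
Buyer's account: insurance 499.27 + destination terminal 1066.30 + brokerage 497.38 + duty 2058.60 = 4121.55

Seller's account: CNY 87820.18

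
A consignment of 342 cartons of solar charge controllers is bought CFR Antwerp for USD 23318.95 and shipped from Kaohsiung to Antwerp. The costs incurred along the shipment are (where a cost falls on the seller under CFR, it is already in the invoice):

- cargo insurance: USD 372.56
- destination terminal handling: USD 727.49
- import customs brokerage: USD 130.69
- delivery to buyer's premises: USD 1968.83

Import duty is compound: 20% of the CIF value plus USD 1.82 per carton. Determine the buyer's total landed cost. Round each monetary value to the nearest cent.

Total landed cost: USD 31879.26

CFR: the seller pays costs through ocean freight to the destination port, but not insurance.
CIF value = CFR price + insurance = 23318.95 + 372.56 = 23691.51
Ad valorem component: 23691.51 × 20% = 4738.30
Specific component: 342 × 1.82 = 622.44
Import duty = 4738.30 + 622.44 = 5360.74
Buyer bears: insurance 372.56 + destination terminal 727.49 + brokerage 130.69 + delivery 1968.83 + duty 5360.74 = 8560.31
Landed cost = invoice 23318.95 + 8560.31 = 31879.26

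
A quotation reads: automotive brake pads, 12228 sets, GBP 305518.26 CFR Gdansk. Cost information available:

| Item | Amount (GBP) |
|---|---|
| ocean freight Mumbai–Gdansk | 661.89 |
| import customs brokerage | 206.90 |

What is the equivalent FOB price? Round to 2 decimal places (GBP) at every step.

Not relevant to the conversion: brokerage — on the buyer under both terms; not part of either seller's price.
From CFR to FOB, the seller no longer bears: freight.
FOB price = 305518.26 − 661.89 = 304856.37

FOB price: GBP 304856.37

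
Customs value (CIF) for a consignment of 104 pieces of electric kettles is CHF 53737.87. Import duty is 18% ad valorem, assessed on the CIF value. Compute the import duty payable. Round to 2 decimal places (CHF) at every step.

Import duty: CHF 9672.82

Import duty = 53737.87 × 18% = 9672.82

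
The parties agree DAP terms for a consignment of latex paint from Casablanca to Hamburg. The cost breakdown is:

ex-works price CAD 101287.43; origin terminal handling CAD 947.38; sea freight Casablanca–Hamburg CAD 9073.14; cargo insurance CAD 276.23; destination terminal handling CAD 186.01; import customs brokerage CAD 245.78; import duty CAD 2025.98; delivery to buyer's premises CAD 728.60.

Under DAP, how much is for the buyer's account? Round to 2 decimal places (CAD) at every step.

DAP: the seller bears all costs to the named destination except import duty and clearance.
Seller's account: goods 101287.43 + origin terminal 947.38 + freight 9073.14 + insurance 276.23 + destination terminal 186.01 + delivery 728.60 = 112498.79
Buyer's account: brokerage 245.78 + duty 2025.98 = 2271.76

Buyer's account: CAD 2271.76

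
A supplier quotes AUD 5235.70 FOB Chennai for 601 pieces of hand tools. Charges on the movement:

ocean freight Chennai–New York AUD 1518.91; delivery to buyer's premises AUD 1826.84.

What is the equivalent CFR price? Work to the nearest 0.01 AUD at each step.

CFR price: AUD 6754.61

Not relevant to the conversion: delivery — on the buyer under both terms; not part of either seller's price.
From FOB to CFR, the seller additionally bears: freight.
CFR price = 5235.70 + 1518.91 = 6754.61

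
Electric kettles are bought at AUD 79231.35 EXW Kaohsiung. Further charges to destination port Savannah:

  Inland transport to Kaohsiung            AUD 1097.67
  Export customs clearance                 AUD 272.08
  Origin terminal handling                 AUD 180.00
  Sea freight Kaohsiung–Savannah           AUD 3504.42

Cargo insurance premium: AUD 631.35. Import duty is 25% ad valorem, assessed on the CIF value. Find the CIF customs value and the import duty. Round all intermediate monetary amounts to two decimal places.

CIF = EXW price + pre-shipment costs + freight + insurance
CIF = 79231.35 + 1097.67 + 272.08 + 180.00 + 3504.42 + 631.35 = 84916.87
Import duty = 84916.87 × 25% = 21229.22

CIF value: AUD 84916.87; import duty: AUD 21229.22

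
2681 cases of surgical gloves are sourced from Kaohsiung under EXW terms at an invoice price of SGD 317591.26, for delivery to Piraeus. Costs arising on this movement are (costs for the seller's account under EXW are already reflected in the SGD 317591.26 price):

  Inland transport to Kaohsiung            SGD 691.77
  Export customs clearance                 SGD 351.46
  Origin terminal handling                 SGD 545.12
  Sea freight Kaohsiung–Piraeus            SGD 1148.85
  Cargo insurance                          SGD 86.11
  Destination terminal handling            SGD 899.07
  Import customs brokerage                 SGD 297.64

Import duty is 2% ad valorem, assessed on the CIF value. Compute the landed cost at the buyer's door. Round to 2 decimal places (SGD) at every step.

Total landed cost: SGD 328019.57

EXW: the seller makes goods available at their premises; the buyer bears all onward costs.
CIF value = EXW price + inland to port + export clearance + origin terminal + freight + insurance = 317591.26 + 691.77 + 351.46 + 545.12 + 1148.85 + 86.11 = 320414.57
Import duty = 320414.57 × 2% = 6408.29
Buyer bears: inland to port 691.77 + export clearance 351.46 + origin terminal 545.12 + freight 1148.85 + insurance 86.11 + destination terminal 899.07 + brokerage 297.64 + duty 6408.29 = 10428.31
Landed cost = invoice 317591.26 + 10428.31 = 328019.57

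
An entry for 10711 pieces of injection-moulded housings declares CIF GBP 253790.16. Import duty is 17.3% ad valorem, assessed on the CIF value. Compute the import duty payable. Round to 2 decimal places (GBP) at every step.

Import duty = 253790.16 × 17.3% = 43905.70

Import duty: GBP 43905.70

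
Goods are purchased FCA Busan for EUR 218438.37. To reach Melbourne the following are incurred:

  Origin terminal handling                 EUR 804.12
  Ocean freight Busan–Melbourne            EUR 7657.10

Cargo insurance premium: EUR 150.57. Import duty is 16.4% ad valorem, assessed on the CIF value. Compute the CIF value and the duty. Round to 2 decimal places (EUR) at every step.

CIF value: EUR 227050.16; import duty: EUR 37236.23

CIF = FCA price + pre-shipment costs + freight + insurance
CIF = 218438.37 + 804.12 + 7657.10 + 150.57 = 227050.16
Import duty = 227050.16 × 16.4% = 37236.23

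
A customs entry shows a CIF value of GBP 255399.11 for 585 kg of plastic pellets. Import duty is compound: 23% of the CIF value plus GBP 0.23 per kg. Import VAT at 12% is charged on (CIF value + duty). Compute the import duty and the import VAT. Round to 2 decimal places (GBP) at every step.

Import duty: GBP 58876.35; import VAT: GBP 37713.06

Ad valorem component: 255399.11 × 23% = 58741.80
Specific component: 585 × 0.23 = 134.55
Import duty = 58741.80 + 134.55 = 58876.35
VAT base = CIF + duty = 255399.11 + 58876.35 = 314275.46
Import VAT = 314275.46 × 12% = 37713.06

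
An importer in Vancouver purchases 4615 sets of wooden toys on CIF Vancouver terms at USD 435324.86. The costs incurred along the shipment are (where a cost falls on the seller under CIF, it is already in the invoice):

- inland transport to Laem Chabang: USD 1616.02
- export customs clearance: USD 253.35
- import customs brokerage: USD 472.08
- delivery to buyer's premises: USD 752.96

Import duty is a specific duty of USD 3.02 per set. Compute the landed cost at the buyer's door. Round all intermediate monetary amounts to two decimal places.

Total landed cost: USD 450487.20

CIF: the seller pays costs through ocean freight and marine insurance to the destination port.
Already in the invoice (seller's account under CIF): inland to port, export clearance — exclude.
The CIF price already equals the CIF value: 435324.86
Import duty = 4615 × 3.02 = 13937.30
Buyer bears: brokerage 472.08 + delivery 752.96 + duty 13937.30 = 15162.34
Landed cost = invoice 435324.86 + 15162.34 = 450487.20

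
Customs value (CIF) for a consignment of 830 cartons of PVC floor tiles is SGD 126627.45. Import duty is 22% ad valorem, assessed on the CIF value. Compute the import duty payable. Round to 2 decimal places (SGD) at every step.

Import duty: SGD 27858.04

Import duty = 126627.45 × 22% = 27858.04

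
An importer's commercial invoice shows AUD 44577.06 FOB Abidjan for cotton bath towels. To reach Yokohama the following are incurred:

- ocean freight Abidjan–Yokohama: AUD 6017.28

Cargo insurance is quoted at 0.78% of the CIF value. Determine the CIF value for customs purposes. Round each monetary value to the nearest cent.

Let C be the CIF value. C = FOB price + freight + 0.78% × C
C − 0.78% × C = 44577.06 + 6017.28
0.9922 × C = 50594.34
C = 50594.34 / 0.9922 = 50992.08
Insurance premium = 0.78% × 50992.08 = 397.74

CIF value: AUD 50992.08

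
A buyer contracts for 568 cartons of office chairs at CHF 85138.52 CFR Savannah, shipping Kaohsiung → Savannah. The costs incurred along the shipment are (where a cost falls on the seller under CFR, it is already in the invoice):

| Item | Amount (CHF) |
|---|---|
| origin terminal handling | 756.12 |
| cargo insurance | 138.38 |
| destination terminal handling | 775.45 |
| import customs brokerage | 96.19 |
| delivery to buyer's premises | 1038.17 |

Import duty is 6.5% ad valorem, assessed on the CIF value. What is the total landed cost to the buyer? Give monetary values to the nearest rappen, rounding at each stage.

Total landed cost: CHF 92729.71

CFR: the seller pays costs through ocean freight to the destination port, but not insurance.
Already in the invoice (seller's account under CFR): origin terminal — exclude.
CIF value = CFR price + insurance = 85138.52 + 138.38 = 85276.90
Import duty = 85276.90 × 6.5% = 5543.00
Buyer bears: insurance 138.38 + destination terminal 775.45 + brokerage 96.19 + delivery 1038.17 + duty 5543.00 = 7591.19
Landed cost = invoice 85138.52 + 7591.19 = 92729.71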